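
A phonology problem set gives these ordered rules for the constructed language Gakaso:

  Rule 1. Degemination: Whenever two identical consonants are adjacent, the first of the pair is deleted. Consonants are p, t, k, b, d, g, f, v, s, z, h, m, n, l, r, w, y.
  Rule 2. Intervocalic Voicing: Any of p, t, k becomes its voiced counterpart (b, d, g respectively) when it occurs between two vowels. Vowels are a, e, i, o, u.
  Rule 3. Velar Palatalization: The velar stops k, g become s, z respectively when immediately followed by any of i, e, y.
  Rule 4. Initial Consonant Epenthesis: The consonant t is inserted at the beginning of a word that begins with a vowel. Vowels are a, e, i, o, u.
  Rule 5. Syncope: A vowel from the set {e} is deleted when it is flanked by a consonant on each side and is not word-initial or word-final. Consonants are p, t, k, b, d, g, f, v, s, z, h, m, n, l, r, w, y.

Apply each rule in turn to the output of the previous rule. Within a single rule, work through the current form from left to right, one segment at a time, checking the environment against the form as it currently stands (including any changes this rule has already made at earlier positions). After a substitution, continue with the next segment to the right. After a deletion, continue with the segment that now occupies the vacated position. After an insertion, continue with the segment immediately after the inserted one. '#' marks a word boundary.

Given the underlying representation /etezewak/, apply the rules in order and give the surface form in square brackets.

[tdzwak]

Rule 1 Degemination: no change — [etezewak]
Rule 2 Intervocalic Voicing: [etezewak] → [edezewak]
Rule 3 Velar Palatalization: no change — [edezewak]
Rule 4 Initial Consonant Epenthesis: [edezewak] → [tedezewak]
Rule 5 Syncope: [tedezewak] → [tdzwak]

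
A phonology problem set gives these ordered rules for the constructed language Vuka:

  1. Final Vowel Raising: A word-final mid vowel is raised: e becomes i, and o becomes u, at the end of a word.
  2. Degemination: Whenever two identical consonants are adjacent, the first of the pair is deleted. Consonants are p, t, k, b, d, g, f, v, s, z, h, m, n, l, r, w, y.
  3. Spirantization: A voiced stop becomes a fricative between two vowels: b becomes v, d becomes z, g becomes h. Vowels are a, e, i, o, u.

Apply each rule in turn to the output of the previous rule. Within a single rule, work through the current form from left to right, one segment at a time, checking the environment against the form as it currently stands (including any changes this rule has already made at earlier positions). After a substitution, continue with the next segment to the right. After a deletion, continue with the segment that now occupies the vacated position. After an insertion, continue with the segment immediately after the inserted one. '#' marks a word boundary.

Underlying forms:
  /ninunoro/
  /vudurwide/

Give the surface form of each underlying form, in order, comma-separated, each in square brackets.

/ninunoro/:
  1 Final Vowel Raising: [ninunoro] → [ninunoru]
  2 Degemination: no change — [ninunoru]
  3 Spirantization: no change — [ninunoru]
/vudurwide/:
  1 Final Vowel Raising: [vudurwide] → [vudurwidi]
  2 Degemination: no change — [vudurwidi]
  3 Spirantization: [vudurwidi] → [vuzurwizi]

[ninunoru], [vuzurwizi]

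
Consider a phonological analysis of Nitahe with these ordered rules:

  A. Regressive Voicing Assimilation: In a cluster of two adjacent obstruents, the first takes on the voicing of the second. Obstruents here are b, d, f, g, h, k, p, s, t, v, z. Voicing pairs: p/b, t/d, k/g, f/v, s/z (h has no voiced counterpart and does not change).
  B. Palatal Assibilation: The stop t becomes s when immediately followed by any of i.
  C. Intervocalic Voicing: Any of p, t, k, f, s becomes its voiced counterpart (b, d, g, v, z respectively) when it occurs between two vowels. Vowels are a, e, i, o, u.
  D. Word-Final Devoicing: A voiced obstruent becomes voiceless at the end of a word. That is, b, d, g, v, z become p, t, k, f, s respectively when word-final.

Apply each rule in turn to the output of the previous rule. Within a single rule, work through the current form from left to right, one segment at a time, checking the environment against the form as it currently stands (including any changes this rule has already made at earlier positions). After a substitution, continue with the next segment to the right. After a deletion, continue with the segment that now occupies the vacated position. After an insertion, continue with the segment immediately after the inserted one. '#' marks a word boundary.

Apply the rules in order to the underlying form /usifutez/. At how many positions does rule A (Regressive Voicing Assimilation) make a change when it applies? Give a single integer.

0

A Regressive Voicing Assimilation: no change — [usifutez]
B Palatal Assibilation: no change — [usifutez]
C Intervocalic Voicing: [usifutez] → [uzivudez]
D Word-Final Devoicing: [uzivudez] → [uzivudes]
Rule A changed 0 position(s).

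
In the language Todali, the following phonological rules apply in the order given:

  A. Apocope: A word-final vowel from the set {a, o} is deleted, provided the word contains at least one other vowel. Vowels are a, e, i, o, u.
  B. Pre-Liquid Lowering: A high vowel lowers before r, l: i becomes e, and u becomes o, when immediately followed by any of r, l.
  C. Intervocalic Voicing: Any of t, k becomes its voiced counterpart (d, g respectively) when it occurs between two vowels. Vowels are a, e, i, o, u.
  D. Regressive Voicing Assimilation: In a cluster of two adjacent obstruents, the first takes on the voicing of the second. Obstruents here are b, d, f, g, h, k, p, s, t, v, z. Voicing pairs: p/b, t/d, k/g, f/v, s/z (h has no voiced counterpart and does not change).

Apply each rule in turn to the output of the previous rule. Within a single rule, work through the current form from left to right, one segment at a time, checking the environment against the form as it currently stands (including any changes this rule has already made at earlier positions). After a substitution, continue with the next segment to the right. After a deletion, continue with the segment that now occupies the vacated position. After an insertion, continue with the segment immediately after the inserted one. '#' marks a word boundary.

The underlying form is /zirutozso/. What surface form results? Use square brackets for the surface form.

A Apocope: [zirutozso] → [zirutozs]
B Pre-Liquid Lowering: [zirutozs] → [zerutozs]
C Intervocalic Voicing: [zerutozs] → [zerudozs]
D Regressive Voicing Assimilation: [zerudozs] → [zerudoss]

[zerudoss]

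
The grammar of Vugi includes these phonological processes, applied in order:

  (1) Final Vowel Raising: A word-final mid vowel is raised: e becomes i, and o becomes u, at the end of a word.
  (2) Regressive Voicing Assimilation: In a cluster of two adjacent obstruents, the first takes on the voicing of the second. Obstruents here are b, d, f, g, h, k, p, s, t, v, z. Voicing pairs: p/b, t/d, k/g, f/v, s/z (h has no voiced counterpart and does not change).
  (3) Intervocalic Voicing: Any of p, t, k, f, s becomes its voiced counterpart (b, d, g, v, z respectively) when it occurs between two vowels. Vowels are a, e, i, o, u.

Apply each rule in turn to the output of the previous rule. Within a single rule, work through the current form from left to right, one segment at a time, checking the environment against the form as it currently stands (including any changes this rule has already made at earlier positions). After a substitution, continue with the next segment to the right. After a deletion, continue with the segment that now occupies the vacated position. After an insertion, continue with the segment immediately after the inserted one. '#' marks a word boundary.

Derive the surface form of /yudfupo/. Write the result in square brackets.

[yutfubu]

(1) Final Vowel Raising: [yudfupo] → [yudfupu]
(2) Regressive Voicing Assimilation: [yudfupu] → [yutfupu]
(3) Intervocalic Voicing: [yutfupu] → [yutfubu]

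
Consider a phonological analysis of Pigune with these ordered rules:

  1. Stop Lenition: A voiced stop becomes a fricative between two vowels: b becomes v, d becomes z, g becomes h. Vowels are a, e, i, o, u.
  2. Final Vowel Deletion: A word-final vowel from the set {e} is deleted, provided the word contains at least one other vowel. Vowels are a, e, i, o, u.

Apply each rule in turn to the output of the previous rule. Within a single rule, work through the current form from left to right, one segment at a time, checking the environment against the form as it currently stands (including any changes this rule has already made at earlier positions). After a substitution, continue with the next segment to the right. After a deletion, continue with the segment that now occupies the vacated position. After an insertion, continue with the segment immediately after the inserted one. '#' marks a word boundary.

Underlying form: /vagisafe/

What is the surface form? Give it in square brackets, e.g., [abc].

[vahisaf]

1 Stop Lenition: [vagisafe] → [vahisafe]
2 Final Vowel Deletion: [vahisafe] → [vahisaf]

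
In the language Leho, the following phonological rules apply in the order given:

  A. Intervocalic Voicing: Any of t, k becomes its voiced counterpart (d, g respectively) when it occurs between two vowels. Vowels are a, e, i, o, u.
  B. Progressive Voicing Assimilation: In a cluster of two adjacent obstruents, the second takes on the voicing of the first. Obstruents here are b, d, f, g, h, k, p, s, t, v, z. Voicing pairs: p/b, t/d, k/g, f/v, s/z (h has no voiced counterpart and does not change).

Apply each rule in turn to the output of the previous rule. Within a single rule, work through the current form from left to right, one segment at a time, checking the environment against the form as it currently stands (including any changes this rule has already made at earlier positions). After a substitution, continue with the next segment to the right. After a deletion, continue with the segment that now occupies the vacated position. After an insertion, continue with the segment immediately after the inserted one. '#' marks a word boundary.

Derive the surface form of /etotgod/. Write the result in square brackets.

A Intervocalic Voicing: [etotgod] → [edotgod]
B Progressive Voicing Assimilation: [edotgod] → [edotkod]

[edotkod]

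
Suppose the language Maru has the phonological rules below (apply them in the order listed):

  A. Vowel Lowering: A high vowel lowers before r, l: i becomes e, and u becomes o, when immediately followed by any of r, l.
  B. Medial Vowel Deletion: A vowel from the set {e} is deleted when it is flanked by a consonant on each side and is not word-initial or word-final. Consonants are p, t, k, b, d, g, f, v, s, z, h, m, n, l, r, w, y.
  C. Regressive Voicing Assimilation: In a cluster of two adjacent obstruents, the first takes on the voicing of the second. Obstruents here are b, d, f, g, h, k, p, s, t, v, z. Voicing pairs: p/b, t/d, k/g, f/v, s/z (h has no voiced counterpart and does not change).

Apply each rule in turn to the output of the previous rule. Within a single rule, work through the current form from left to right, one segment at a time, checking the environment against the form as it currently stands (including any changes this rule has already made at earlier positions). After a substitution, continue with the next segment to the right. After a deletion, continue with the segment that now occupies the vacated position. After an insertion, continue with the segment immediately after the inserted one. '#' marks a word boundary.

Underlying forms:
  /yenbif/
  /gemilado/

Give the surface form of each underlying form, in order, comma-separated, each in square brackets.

[ynbif], [gmlado]

/yenbif/:
  A Vowel Lowering: no change — [yenbif]
  B Medial Vowel Deletion: [yenbif] → [ynbif]
  C Regressive Voicing Assimilation: no change — [ynbif]
/gemilado/:
  A Vowel Lowering: [gemilado] → [gemelado]
  B Medial Vowel Deletion: [gemelado] → [gmlado]
  C Regressive Voicing Assimilation: no change — [gmlado]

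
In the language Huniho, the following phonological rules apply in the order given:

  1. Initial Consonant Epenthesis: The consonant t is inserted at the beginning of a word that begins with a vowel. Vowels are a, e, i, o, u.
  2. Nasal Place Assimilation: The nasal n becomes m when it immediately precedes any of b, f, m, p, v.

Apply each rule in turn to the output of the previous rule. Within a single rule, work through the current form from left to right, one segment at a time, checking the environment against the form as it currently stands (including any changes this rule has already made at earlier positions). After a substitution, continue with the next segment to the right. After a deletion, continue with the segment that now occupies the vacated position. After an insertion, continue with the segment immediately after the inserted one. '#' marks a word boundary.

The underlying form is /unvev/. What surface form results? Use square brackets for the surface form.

[tumvev]

1 Initial Consonant Epenthesis: [unvev] → [tunvev]
2 Nasal Place Assimilation: [tunvev] → [tumvev]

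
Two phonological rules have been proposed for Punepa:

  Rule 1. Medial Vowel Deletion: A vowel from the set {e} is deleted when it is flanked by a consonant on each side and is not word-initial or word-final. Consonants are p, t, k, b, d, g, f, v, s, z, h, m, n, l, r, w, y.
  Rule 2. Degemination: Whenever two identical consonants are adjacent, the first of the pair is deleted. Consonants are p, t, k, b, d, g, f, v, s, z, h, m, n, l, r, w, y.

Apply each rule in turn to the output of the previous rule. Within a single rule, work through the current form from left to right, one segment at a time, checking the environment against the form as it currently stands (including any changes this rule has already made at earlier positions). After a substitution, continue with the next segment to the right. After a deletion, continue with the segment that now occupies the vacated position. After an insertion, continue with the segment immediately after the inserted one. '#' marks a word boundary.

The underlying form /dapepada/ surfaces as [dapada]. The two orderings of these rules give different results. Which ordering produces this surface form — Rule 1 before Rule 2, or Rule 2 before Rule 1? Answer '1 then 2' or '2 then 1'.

Order 1 then 2:
  1 Medial Vowel Deletion: [dapepada] → [dappada]
  2 Degemination: [dappada] → [dapada]
  result: [dapada]
Order 2 then 1:
  2 Degemination: no change — [dapepada]
  1 Medial Vowel Deletion: [dapepada] → [dappada]
  result: [dappada]

1 then 2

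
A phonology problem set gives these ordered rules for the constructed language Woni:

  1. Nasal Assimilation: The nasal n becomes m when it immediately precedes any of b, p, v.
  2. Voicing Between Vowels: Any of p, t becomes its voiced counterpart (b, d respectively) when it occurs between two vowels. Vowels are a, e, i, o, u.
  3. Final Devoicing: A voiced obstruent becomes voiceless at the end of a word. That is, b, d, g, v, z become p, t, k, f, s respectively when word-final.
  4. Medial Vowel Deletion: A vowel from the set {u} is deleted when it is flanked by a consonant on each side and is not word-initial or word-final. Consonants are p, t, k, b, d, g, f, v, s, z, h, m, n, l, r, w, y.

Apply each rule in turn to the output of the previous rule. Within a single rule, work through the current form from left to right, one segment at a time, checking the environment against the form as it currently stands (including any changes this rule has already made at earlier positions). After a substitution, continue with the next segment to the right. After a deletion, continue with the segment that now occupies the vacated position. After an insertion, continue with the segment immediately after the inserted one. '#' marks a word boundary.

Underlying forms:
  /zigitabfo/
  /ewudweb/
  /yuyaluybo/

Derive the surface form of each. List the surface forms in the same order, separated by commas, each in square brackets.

[zigidabfo], [ewdwep], [yyalybo]

/zigitabfo/:
  1 Nasal Assimilation: no change — [zigitabfo]
  2 Voicing Between Vowels: [zigitabfo] → [zigidabfo]
  3 Final Devoicing: no change — [zigidabfo]
  4 Medial Vowel Deletion: no change — [zigidabfo]
/ewudweb/:
  1 Nasal Assimilation: no change — [ewudweb]
  2 Voicing Between Vowels: no change — [ewudweb]
  3 Final Devoicing: [ewudweb] → [ewudwep]
  4 Medial Vowel Deletion: [ewudwep] → [ewdwep]
/yuyaluybo/:
  1 Nasal Assimilation: no change — [yuyaluybo]
  2 Voicing Between Vowels: no change — [yuyaluybo]
  3 Final Devoicing: no change — [yuyaluybo]
  4 Medial Vowel Deletion: [yuyaluybo] → [yyalybo]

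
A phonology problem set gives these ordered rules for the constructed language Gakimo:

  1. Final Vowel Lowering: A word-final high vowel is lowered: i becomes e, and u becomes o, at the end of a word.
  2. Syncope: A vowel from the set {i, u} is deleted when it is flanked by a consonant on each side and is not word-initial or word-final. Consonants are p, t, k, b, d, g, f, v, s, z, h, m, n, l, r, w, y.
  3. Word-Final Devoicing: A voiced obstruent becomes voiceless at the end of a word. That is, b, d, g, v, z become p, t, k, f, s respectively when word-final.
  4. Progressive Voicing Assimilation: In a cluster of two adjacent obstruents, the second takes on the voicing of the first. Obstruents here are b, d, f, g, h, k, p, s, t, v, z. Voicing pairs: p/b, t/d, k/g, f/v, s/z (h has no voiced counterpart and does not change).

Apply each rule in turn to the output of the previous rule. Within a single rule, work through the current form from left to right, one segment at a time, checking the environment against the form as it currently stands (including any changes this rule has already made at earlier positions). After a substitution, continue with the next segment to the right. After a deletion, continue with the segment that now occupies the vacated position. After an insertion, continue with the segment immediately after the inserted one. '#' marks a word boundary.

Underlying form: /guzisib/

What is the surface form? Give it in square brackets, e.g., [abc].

[gzzb]

1 Final Vowel Lowering: no change — [guzisib]
2 Syncope: [guzisib] → [gzsb]
3 Word-Final Devoicing: [gzsb] → [gzsp]
4 Progressive Voicing Assimilation: [gzsp] → [gzzb]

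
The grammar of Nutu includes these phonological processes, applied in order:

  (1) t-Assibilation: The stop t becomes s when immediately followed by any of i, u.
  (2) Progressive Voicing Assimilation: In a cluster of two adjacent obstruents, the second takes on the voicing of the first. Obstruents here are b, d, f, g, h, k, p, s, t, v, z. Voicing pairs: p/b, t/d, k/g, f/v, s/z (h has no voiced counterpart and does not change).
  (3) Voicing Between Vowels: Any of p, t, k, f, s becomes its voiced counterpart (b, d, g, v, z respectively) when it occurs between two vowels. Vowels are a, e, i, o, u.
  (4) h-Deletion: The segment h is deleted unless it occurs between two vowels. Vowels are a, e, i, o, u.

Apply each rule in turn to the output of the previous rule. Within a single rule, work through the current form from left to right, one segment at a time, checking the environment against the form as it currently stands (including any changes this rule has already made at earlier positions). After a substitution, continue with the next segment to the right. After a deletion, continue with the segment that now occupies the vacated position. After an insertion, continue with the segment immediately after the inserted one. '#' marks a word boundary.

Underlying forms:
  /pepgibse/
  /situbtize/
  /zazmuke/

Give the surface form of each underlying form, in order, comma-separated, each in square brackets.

[pepkibze], [sizubzize], [zazmuge]

/pepgibse/:
  (1) t-Assibilation: no change — [pepgibse]
  (2) Progressive Voicing Assimilation: [pepgibse] → [pepkibze]
  (3) Voicing Between Vowels: no change — [pepkibze]
  (4) h-Deletion: no change — [pepkibze]
/situbtize/:
  (1) t-Assibilation: [situbtize] → [sisubsize]
  (2) Progressive Voicing Assimilation: [sisubsize] → [sisubzize]
  (3) Voicing Between Vowels: [sisubzize] → [sizubzize]
  (4) h-Deletion: no change — [sizubzize]
/zazmuke/:
  (1) t-Assibilation: no change — [zazmuke]
  (2) Progressive Voicing Assimilation: no change — [zazmuke]
  (3) Voicing Between Vowels: [zazmuke] → [zazmuge]
  (4) h-Deletion: no change — [zazmuge]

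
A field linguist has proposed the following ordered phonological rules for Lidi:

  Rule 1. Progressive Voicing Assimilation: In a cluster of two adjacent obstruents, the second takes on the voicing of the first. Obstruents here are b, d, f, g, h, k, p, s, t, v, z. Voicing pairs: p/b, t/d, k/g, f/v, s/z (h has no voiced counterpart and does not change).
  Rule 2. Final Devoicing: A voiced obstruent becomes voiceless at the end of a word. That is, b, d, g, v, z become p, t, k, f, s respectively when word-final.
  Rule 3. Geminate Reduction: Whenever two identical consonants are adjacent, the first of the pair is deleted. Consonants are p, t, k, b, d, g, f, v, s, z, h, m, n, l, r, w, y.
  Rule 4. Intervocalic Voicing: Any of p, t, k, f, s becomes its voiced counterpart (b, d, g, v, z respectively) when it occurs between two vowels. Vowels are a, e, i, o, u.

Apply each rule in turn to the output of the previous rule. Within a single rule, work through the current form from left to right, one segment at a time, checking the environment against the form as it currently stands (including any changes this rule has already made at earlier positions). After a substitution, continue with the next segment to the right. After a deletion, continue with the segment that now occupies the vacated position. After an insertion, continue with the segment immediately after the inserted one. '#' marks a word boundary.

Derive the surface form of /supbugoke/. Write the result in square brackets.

[subugoge]

Rule 1 Progressive Voicing Assimilation: [supbugoke] → [suppugoke]
Rule 2 Final Devoicing: no change — [suppugoke]
Rule 3 Geminate Reduction: [suppugoke] → [supugoke]
Rule 4 Intervocalic Voicing: [supugoke] → [subugoge]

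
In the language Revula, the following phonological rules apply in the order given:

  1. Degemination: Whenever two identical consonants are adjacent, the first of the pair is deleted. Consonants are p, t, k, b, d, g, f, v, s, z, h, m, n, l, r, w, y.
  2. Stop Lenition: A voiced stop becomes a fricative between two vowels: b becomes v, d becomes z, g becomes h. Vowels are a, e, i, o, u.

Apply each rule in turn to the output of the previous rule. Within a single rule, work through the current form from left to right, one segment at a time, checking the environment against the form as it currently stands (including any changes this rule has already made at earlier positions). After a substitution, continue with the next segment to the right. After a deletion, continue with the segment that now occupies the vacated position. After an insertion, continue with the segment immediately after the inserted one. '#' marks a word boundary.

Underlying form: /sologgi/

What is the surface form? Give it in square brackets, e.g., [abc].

[solohi]

1 Degemination: [sologgi] → [sologi]
2 Stop Lenition: [sologi] → [solohi]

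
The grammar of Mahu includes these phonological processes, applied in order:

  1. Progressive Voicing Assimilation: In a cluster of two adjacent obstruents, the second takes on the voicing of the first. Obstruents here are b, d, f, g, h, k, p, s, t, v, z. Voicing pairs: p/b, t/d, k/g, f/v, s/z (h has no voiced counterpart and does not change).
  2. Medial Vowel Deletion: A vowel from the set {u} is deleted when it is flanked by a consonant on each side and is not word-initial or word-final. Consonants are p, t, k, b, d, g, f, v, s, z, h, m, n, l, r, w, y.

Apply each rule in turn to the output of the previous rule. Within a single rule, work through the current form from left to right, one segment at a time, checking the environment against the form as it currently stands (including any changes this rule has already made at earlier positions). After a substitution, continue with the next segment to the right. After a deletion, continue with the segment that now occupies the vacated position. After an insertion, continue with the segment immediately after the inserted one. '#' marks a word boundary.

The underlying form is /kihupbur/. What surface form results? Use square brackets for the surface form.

1 Progressive Voicing Assimilation: [kihupbur] → [kihuppur]
2 Medial Vowel Deletion: [kihuppur] → [kihppr]

[kihppr]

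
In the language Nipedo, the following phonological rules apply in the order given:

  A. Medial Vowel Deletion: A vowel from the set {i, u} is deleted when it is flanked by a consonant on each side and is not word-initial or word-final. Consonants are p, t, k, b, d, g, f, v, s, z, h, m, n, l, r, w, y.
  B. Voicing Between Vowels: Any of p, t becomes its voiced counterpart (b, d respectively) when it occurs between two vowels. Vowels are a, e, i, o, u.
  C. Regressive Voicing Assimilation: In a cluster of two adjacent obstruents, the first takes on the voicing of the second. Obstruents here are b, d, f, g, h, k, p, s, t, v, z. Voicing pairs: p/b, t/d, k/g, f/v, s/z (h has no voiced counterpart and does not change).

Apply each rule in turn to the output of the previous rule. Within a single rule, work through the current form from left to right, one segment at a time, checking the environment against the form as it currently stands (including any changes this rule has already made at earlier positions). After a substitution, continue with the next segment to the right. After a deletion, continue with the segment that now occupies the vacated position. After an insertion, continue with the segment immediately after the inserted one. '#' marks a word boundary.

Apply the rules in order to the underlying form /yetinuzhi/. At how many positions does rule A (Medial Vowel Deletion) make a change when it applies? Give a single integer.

2

A Medial Vowel Deletion: [yetinuzhi] → [yetnzhi]
B Voicing Between Vowels: no change — [yetnzhi]
C Regressive Voicing Assimilation: [yetnzhi] → [yetnshi]
Rule A changed 2 position(s).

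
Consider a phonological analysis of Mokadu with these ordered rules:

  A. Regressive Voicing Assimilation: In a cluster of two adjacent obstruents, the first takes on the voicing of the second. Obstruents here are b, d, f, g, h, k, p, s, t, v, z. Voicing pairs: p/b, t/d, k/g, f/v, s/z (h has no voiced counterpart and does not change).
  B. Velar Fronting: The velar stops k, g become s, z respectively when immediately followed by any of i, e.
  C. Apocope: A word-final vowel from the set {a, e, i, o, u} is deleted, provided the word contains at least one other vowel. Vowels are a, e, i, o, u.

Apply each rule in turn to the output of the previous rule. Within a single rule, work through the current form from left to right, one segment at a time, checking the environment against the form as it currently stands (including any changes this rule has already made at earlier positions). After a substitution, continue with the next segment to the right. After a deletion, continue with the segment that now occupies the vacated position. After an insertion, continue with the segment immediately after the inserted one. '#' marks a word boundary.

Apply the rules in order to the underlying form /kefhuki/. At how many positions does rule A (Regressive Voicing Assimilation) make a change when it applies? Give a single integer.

0

A Regressive Voicing Assimilation: no change — [kefhuki]
B Velar Fronting: [kefhuki] → [sefhusi]
C Apocope: [sefhusi] → [sefhus]
Rule A changed 0 position(s).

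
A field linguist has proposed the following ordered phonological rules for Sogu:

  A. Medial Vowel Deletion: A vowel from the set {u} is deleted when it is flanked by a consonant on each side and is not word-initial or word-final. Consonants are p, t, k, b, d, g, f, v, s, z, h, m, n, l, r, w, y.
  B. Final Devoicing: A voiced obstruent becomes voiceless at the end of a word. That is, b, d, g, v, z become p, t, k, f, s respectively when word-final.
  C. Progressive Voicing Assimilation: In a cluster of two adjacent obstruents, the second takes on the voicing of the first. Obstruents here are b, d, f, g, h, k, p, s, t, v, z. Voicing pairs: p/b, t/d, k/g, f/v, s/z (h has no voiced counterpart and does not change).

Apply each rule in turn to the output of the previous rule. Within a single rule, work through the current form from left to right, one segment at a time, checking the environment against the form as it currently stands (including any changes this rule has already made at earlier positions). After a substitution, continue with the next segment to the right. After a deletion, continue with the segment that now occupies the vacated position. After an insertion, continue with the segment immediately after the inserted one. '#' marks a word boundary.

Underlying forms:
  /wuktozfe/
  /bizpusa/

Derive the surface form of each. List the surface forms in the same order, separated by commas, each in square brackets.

[wktozve], [bizbza]

/wuktozfe/:
  A Medial Vowel Deletion: [wuktozfe] → [wktozfe]
  B Final Devoicing: no change — [wktozfe]
  C Progressive Voicing Assimilation: [wktozfe] → [wktozve]
/bizpusa/:
  A Medial Vowel Deletion: [bizpusa] → [bizpsa]
  B Final Devoicing: no change — [bizpsa]
  C Progressive Voicing Assimilation: [bizpsa] → [bizbza]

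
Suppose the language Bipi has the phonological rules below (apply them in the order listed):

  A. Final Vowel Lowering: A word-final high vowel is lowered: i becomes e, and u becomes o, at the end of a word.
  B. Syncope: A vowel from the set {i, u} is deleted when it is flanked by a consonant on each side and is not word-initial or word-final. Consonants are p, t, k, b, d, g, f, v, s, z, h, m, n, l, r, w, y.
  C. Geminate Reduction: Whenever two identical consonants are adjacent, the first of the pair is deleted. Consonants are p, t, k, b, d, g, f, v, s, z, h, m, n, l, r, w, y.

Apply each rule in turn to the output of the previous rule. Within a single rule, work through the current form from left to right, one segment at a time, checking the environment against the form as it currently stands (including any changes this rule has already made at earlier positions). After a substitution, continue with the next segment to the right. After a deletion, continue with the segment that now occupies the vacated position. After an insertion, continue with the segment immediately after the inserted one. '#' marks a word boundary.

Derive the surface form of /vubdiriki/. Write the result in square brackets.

A Final Vowel Lowering: [vubdiriki] → [vubdirike]
B Syncope: [vubdirike] → [vbdrke]
C Geminate Reduction: no change — [vbdrke]

[vbdrke]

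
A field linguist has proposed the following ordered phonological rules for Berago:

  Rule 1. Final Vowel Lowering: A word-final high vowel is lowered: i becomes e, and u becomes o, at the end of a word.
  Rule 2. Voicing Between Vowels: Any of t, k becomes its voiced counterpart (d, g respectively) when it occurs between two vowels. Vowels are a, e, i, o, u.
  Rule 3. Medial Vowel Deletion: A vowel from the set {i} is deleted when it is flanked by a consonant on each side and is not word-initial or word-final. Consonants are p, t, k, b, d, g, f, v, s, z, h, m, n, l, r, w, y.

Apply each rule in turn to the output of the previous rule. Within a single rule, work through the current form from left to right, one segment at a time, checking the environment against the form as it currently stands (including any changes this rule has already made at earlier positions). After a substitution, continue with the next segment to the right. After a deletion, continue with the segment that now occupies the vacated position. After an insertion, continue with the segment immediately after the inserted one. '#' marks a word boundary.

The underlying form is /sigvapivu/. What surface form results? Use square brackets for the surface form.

Rule 1 Final Vowel Lowering: [sigvapivu] → [sigvapivo]
Rule 2 Voicing Between Vowels: no change — [sigvapivo]
Rule 3 Medial Vowel Deletion: [sigvapivo] → [sgvapvo]

[sgvapvo]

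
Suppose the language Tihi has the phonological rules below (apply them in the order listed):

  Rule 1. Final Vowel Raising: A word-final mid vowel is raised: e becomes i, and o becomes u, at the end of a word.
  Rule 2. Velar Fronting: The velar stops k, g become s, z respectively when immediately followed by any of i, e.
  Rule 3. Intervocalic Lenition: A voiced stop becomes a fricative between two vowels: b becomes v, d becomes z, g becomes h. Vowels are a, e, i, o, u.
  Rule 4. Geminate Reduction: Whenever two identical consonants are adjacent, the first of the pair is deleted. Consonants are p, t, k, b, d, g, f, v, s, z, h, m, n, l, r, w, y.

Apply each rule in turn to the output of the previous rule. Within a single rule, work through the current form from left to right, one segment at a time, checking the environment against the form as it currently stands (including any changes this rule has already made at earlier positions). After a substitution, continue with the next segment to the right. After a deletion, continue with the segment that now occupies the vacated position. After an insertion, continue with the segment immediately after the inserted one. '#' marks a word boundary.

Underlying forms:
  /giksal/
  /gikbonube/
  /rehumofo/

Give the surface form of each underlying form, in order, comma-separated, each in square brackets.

/giksal/:
  Rule 1 Final Vowel Raising: no change — [giksal]
  Rule 2 Velar Fronting: [giksal] → [ziksal]
  Rule 3 Intervocalic Lenition: no change — [ziksal]
  Rule 4 Geminate Reduction: no change — [ziksal]
/gikbonube/:
  Rule 1 Final Vowel Raising: [gikbonube] → [gikbonubi]
  Rule 2 Velar Fronting: [gikbonubi] → [zikbonubi]
  Rule 3 Intervocalic Lenition: [zikbonubi] → [zikbonuvi]
  Rule 4 Geminate Reduction: no change — [zikbonuvi]
/rehumofo/:
  Rule 1 Final Vowel Raising: [rehumofo] → [rehumofu]
  Rule 2 Velar Fronting: no change — [rehumofu]
  Rule 3 Intervocalic Lenition: no change — [rehumofu]
  Rule 4 Geminate Reduction: no change — [rehumofu]

[ziksal], [zikbonuvi], [rehumofu]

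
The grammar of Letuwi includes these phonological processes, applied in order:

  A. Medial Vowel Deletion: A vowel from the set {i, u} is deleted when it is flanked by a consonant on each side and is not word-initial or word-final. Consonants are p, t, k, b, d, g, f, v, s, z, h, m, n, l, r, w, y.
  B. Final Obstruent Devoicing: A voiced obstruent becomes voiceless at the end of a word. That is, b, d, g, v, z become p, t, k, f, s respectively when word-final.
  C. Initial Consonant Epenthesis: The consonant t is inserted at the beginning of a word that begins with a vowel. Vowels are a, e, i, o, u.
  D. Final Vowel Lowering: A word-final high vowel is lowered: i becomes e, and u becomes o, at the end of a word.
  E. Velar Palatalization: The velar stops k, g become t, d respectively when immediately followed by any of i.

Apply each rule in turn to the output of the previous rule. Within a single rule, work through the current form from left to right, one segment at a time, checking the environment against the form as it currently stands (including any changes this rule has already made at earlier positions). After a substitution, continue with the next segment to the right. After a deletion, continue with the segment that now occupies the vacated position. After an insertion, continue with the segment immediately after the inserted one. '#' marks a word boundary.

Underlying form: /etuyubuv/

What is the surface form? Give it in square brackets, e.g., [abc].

A Medial Vowel Deletion: [etuyubuv] → [etybv]
B Final Obstruent Devoicing: [etybv] → [etybf]
C Initial Consonant Epenthesis: [etybf] → [tetybf]
D Final Vowel Lowering: no change — [tetybf]
E Velar Palatalization: no change — [tetybf]

[tetybf]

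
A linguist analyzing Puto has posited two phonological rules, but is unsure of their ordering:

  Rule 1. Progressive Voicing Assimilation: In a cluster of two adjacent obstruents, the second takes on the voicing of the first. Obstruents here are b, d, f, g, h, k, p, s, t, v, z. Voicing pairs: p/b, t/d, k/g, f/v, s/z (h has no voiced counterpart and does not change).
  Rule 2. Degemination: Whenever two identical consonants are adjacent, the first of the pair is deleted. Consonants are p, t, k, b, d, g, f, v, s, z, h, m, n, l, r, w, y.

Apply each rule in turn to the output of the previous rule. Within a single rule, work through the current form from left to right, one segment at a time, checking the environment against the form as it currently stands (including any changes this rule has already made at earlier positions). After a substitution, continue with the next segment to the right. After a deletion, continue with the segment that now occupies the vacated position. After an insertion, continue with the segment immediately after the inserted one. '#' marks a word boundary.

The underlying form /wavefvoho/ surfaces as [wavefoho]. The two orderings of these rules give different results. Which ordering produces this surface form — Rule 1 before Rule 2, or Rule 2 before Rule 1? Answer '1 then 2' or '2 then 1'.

1 then 2

Order 1 then 2:
  1 Progressive Voicing Assimilation: [wavefvoho] → [waveffoho]
  2 Degemination: [waveffoho] → [wavefoho]
  result: [wavefoho]
Order 2 then 1:
  2 Degemination: no change — [wavefvoho]
  1 Progressive Voicing Assimilation: [wavefvoho] → [waveffoho]
  result: [waveffoho]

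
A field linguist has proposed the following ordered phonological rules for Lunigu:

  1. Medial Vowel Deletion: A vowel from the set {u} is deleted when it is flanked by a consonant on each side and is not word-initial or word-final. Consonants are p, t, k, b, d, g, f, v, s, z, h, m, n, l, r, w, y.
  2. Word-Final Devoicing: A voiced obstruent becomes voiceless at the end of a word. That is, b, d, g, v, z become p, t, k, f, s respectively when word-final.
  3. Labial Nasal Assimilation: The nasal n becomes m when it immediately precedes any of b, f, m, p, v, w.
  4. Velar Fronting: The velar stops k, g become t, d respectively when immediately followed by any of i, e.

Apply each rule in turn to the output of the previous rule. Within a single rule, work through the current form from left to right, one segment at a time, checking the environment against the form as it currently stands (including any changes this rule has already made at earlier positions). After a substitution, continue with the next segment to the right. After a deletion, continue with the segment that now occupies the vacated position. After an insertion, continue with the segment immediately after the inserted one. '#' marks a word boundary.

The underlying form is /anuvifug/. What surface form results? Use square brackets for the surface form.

[amvifk]

1 Medial Vowel Deletion: [anuvifug] → [anvifg]
2 Word-Final Devoicing: [anvifg] → [anvifk]
3 Labial Nasal Assimilation: [anvifk] → [amvifk]
4 Velar Fronting: no change — [amvifk]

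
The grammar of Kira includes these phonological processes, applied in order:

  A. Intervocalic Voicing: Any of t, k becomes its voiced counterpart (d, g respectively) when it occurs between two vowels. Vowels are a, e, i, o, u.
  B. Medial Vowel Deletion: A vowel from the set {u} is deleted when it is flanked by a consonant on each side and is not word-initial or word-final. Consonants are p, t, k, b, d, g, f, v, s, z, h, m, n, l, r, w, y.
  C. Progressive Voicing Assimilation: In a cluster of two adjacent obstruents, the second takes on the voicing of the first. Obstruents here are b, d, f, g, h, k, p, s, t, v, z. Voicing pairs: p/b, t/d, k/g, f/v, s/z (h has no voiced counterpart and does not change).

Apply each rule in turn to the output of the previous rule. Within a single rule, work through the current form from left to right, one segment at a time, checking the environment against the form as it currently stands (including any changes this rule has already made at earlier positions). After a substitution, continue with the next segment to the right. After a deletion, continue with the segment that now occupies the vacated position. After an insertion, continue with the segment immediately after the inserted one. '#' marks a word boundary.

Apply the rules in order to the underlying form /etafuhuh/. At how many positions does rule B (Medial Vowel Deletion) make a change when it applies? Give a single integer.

2

A Intervocalic Voicing: [etafuhuh] → [edafuhuh]
B Medial Vowel Deletion: [edafuhuh] → [edafhh]
C Progressive Voicing Assimilation: no change — [edafhh]
Rule B changed 2 position(s).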